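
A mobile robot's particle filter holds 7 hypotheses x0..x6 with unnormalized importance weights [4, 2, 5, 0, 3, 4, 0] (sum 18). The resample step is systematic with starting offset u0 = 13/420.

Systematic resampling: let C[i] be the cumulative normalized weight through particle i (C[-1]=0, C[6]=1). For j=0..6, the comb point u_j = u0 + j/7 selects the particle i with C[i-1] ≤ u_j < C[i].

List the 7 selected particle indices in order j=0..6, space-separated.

C = [2/9, 1/3, 11/18, 11/18, 7/9, 1, 1]
j=0: u_0=13/420 ∈ [0, 2/9) → index 0
j=1: u_1=73/420 ∈ [0, 2/9) → index 0
j=2: u_2=19/60 ∈ [2/9, 1/3) → index 1
j=3: u_3=193/420 ∈ [1/3, 11/18) → index 2
j=4: u_4=253/420 ∈ [1/3, 11/18) → index 2
j=5: u_5=313/420 ∈ [11/18, 7/9) → index 4
j=6: u_6=373/420 ∈ [7/9, 1) → index 5

0 0 1 2 2 4 5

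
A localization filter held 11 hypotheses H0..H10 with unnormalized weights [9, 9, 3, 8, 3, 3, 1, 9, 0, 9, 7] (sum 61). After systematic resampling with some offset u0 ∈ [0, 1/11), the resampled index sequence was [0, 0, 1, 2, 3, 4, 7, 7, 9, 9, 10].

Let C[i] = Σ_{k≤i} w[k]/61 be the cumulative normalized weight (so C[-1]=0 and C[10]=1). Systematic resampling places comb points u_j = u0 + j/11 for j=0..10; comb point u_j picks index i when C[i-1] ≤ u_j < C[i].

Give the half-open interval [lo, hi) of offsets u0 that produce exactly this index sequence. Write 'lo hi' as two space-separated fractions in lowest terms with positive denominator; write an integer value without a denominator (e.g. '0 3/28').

30/671 38/671

C = [9/61, 18/61, 21/61, 29/61, 32/61, 35/61, 36/61, 45/61, 45/61, 54/61, 1]
j=0 picked index 0: u0 ∈ [0, 9/61)
j=1 picked index 0: u0 ∈ [-1/11, 38/671)
j=2 picked index 1: u0 ∈ [-23/671, 76/671)
j=3 picked index 2: u0 ∈ [15/671, 48/671)
j=4 picked index 3: u0 ∈ [-13/671, 75/671)
j=5 picked index 4: u0 ∈ [14/671, 47/671)
j=6 picked index 7: u0 ∈ [30/671, 129/671)
j=7 picked index 7: u0 ∈ [-31/671, 68/671)
j=8 picked index 9: u0 ∈ [7/671, 106/671)
j=9 picked index 9: u0 ∈ [-54/671, 45/671)
j=10 picked index 10: u0 ∈ [-16/671, 1/11)
intersection: [30/671, 38/671)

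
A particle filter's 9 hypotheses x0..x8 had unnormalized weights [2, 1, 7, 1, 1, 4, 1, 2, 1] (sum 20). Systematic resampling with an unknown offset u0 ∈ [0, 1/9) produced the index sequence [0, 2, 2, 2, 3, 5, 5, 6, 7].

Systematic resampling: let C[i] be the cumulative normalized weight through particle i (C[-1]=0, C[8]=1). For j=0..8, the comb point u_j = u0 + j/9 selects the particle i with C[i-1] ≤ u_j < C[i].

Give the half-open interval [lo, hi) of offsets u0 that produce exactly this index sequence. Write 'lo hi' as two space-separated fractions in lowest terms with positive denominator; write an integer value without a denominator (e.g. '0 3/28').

1/18 11/180

C = [1/10, 3/20, 1/2, 11/20, 3/5, 4/5, 17/20, 19/20, 1]
j=0 picked index 0: u0 ∈ [0, 1/10)
j=1 picked index 2: u0 ∈ [7/180, 7/18)
j=2 picked index 2: u0 ∈ [-13/180, 5/18)
j=3 picked index 2: u0 ∈ [-11/60, 1/6)
j=4 picked index 3: u0 ∈ [1/18, 19/180)
j=5 picked index 5: u0 ∈ [2/45, 11/45)
j=6 picked index 5: u0 ∈ [-1/15, 2/15)
j=7 picked index 6: u0 ∈ [1/45, 13/180)
j=8 picked index 7: u0 ∈ [-7/180, 11/180)
intersection: [1/18, 11/180)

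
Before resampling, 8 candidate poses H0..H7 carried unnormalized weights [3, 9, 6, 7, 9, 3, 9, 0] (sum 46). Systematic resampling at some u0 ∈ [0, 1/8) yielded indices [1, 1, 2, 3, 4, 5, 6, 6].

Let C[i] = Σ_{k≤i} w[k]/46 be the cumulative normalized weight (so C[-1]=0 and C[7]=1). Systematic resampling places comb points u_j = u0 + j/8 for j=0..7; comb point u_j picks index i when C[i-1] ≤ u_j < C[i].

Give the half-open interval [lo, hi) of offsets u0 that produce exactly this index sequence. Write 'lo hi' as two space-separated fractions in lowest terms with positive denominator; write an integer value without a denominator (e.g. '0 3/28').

21/184 1/8

C = [3/46, 6/23, 9/23, 25/46, 17/23, 37/46, 1, 1]
j=0 picked index 1: u0 ∈ [3/46, 6/23)
j=1 picked index 1: u0 ∈ [-11/184, 25/184)
j=2 picked index 2: u0 ∈ [1/92, 13/92)
j=3 picked index 3: u0 ∈ [3/184, 31/184)
j=4 picked index 4: u0 ∈ [1/23, 11/46)
j=5 picked index 5: u0 ∈ [21/184, 33/184)
j=6 picked index 6: u0 ∈ [5/92, 1/4)
j=7 picked index 6: u0 ∈ [-13/184, 1/8)
intersection: [21/184, 1/8)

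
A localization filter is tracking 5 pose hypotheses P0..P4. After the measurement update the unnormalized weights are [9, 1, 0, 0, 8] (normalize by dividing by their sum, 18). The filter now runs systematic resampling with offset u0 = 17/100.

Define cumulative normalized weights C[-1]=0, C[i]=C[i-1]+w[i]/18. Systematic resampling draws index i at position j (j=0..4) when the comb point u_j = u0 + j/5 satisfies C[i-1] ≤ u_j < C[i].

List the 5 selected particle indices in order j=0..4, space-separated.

0 0 4 4 4

C = [1/2, 5/9, 5/9, 5/9, 1]
j=0: u_0=17/100 ∈ [0, 1/2) → index 0
j=1: u_1=37/100 ∈ [0, 1/2) → index 0
j=2: u_2=57/100 ∈ [5/9, 1) → index 4
j=3: u_3=77/100 ∈ [5/9, 1) → index 4
j=4: u_4=97/100 ∈ [5/9, 1) → index 4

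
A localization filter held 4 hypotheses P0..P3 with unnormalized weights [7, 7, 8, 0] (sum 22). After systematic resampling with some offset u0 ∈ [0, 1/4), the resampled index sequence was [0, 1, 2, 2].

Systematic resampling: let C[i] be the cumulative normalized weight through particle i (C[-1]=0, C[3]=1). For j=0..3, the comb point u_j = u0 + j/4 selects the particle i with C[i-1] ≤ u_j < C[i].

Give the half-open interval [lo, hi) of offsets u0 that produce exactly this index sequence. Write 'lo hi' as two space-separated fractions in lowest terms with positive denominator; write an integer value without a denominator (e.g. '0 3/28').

3/22 1/4

C = [7/22, 7/11, 1, 1]
j=0 picked index 0: u0 ∈ [0, 7/22)
j=1 picked index 1: u0 ∈ [3/44, 17/44)
j=2 picked index 2: u0 ∈ [3/22, 1/2)
j=3 picked index 2: u0 ∈ [-5/44, 1/4)
intersection: [3/22, 1/4)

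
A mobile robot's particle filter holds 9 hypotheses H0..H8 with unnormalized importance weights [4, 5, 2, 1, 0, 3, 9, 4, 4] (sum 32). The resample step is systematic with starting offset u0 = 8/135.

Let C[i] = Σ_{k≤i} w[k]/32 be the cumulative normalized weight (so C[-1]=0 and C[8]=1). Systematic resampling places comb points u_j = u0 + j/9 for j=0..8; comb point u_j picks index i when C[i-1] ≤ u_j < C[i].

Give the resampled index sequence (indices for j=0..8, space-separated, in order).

0 1 2 5 6 6 6 7 8

C = [1/8, 9/32, 11/32, 3/8, 3/8, 15/32, 3/4, 7/8, 1]
j=0: u_0=8/135 ∈ [0, 1/8) → index 0
j=1: u_1=23/135 ∈ [1/8, 9/32) → index 1
j=2: u_2=38/135 ∈ [9/32, 11/32) → index 2
j=3: u_3=53/135 ∈ [3/8, 15/32) → index 5
j=4: u_4=68/135 ∈ [15/32, 3/4) → index 6
j=5: u_5=83/135 ∈ [15/32, 3/4) → index 6
j=6: u_6=98/135 ∈ [15/32, 3/4) → index 6
j=7: u_7=113/135 ∈ [3/4, 7/8) → index 7
j=8: u_8=128/135 ∈ [7/8, 1) → index 8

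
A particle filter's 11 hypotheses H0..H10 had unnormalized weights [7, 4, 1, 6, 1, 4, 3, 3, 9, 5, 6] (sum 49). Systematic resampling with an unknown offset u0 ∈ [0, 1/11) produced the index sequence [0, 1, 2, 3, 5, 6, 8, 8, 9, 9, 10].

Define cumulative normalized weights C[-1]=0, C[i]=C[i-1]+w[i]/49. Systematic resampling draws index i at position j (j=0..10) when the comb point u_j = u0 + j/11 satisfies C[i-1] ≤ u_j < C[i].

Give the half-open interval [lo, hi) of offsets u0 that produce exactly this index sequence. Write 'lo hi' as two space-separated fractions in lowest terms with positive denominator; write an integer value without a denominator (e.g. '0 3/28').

C = [1/7, 11/49, 12/49, 18/49, 19/49, 23/49, 26/49, 29/49, 38/49, 43/49, 1]
j=0 picked index 0: u0 ∈ [0, 1/7)
j=1 picked index 1: u0 ∈ [4/77, 72/539)
j=2 picked index 2: u0 ∈ [23/539, 34/539)
j=3 picked index 3: u0 ∈ [-15/539, 51/539)
j=4 picked index 5: u0 ∈ [13/539, 57/539)
j=5 picked index 6: u0 ∈ [8/539, 41/539)
j=6 picked index 8: u0 ∈ [25/539, 124/539)
j=7 picked index 8: u0 ∈ [-24/539, 75/539)
j=8 picked index 9: u0 ∈ [26/539, 81/539)
j=9 picked index 9: u0 ∈ [-23/539, 32/539)
j=10 picked index 10: u0 ∈ [-17/539, 1/11)
intersection: [4/77, 32/539)

4/77 32/539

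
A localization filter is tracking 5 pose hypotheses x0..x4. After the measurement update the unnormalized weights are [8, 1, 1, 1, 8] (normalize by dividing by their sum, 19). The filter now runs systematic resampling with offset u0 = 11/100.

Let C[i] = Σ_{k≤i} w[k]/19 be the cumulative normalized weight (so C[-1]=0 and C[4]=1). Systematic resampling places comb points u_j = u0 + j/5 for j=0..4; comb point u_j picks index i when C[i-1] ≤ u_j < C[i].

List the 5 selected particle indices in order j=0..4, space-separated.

0 0 2 4 4

C = [8/19, 9/19, 10/19, 11/19, 1]
j=0: u_0=11/100 ∈ [0, 8/19) → index 0
j=1: u_1=31/100 ∈ [0, 8/19) → index 0
j=2: u_2=51/100 ∈ [9/19, 10/19) → index 2
j=3: u_3=71/100 ∈ [11/19, 1) → index 4
j=4: u_4=91/100 ∈ [11/19, 1) → index 4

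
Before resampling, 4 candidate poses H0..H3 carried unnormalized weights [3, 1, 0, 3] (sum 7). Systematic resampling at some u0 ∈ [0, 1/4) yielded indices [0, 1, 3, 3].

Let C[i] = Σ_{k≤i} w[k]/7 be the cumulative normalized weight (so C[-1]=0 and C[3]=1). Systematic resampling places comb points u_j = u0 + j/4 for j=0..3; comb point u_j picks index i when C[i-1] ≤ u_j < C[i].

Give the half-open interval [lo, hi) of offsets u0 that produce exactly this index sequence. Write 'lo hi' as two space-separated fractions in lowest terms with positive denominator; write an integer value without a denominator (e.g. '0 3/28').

5/28 1/4

C = [3/7, 4/7, 4/7, 1]
j=0 picked index 0: u0 ∈ [0, 3/7)
j=1 picked index 1: u0 ∈ [5/28, 9/28)
j=2 picked index 3: u0 ∈ [1/14, 1/2)
j=3 picked index 3: u0 ∈ [-5/28, 1/4)
intersection: [5/28, 1/4)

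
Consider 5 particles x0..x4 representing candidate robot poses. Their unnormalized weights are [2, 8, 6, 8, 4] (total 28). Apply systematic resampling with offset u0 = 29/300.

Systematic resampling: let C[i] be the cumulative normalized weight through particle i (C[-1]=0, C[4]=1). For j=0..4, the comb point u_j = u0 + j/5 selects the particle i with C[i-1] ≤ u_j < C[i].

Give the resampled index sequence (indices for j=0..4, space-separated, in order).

1 1 2 3 4

C = [1/14, 5/14, 4/7, 6/7, 1]
j=0: u_0=29/300 ∈ [1/14, 5/14) → index 1
j=1: u_1=89/300 ∈ [1/14, 5/14) → index 1
j=2: u_2=149/300 ∈ [5/14, 4/7) → index 2
j=3: u_3=209/300 ∈ [4/7, 6/7) → index 3
j=4: u_4=269/300 ∈ [6/7, 1) → index 4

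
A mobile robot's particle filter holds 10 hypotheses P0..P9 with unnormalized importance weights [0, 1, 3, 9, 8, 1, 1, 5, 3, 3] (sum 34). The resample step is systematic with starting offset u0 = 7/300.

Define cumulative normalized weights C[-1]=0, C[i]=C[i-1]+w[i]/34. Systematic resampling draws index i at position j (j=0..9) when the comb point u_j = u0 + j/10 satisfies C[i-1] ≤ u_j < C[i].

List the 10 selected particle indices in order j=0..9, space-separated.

1 3 3 3 4 4 5 7 7 9

C = [0, 1/34, 2/17, 13/34, 21/34, 11/17, 23/34, 14/17, 31/34, 1]
j=0: u_0=7/300 ∈ [0, 1/34) → index 1
j=1: u_1=37/300 ∈ [2/17, 13/34) → index 3
j=2: u_2=67/300 ∈ [2/17, 13/34) → index 3
j=3: u_3=97/300 ∈ [2/17, 13/34) → index 3
j=4: u_4=127/300 ∈ [13/34, 21/34) → index 4
j=5: u_5=157/300 ∈ [13/34, 21/34) → index 4
j=6: u_6=187/300 ∈ [21/34, 11/17) → index 5
j=7: u_7=217/300 ∈ [23/34, 14/17) → index 7
j=8: u_8=247/300 ∈ [23/34, 14/17) → index 7
j=9: u_9=277/300 ∈ [31/34, 1) → index 9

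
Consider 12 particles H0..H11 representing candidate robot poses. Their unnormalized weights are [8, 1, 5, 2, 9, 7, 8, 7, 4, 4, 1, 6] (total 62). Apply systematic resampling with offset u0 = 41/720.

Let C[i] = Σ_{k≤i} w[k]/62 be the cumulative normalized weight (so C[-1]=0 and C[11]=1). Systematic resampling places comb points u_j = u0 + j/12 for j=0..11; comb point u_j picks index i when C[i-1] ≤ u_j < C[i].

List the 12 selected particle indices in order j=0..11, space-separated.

0 1 2 4 4 5 6 6 7 8 10 11

C = [4/31, 9/62, 7/31, 8/31, 25/62, 16/31, 20/31, 47/62, 51/62, 55/62, 28/31, 1]
j=0: u_0=41/720 ∈ [0, 4/31) → index 0
j=1: u_1=101/720 ∈ [4/31, 9/62) → index 1
j=2: u_2=161/720 ∈ [9/62, 7/31) → index 2
j=3: u_3=221/720 ∈ [8/31, 25/62) → index 4
j=4: u_4=281/720 ∈ [8/31, 25/62) → index 4
j=5: u_5=341/720 ∈ [25/62, 16/31) → index 5
j=6: u_6=401/720 ∈ [16/31, 20/31) → index 6
j=7: u_7=461/720 ∈ [16/31, 20/31) → index 6
j=8: u_8=521/720 ∈ [20/31, 47/62) → index 7
j=9: u_9=581/720 ∈ [47/62, 51/62) → index 8
j=10: u_10=641/720 ∈ [55/62, 28/31) → index 10
j=11: u_11=701/720 ∈ [28/31, 1) → index 11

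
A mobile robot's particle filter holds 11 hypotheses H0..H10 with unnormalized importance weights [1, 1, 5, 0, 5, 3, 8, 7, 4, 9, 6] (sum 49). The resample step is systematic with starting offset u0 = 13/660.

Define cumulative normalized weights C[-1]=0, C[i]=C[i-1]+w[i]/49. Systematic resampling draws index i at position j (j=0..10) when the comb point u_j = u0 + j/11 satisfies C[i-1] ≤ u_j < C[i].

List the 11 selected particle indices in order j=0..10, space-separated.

C = [1/49, 2/49, 1/7, 1/7, 12/49, 15/49, 23/49, 30/49, 34/49, 43/49, 1]
j=0: u_0=13/660 ∈ [0, 1/49) → index 0
j=1: u_1=73/660 ∈ [2/49, 1/7) → index 2
j=2: u_2=133/660 ∈ [1/7, 12/49) → index 4
j=3: u_3=193/660 ∈ [12/49, 15/49) → index 5
j=4: u_4=23/60 ∈ [15/49, 23/49) → index 6
j=5: u_5=313/660 ∈ [23/49, 30/49) → index 7
j=6: u_6=373/660 ∈ [23/49, 30/49) → index 7
j=7: u_7=433/660 ∈ [30/49, 34/49) → index 8
j=8: u_8=493/660 ∈ [34/49, 43/49) → index 9
j=9: u_9=553/660 ∈ [34/49, 43/49) → index 9
j=10: u_10=613/660 ∈ [43/49, 1) → index 10

0 2 4 5 6 7 7 8 9 9 10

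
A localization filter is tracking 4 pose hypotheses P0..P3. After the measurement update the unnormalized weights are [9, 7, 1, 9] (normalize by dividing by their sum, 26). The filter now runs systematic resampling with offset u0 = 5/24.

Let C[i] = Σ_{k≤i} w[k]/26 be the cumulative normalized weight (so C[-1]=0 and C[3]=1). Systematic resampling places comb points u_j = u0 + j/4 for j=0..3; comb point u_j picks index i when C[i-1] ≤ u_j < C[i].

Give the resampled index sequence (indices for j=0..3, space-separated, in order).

0 1 3 3

C = [9/26, 8/13, 17/26, 1]
j=0: u_0=5/24 ∈ [0, 9/26) → index 0
j=1: u_1=11/24 ∈ [9/26, 8/13) → index 1
j=2: u_2=17/24 ∈ [17/26, 1) → index 3
j=3: u_3=23/24 ∈ [17/26, 1) → index 3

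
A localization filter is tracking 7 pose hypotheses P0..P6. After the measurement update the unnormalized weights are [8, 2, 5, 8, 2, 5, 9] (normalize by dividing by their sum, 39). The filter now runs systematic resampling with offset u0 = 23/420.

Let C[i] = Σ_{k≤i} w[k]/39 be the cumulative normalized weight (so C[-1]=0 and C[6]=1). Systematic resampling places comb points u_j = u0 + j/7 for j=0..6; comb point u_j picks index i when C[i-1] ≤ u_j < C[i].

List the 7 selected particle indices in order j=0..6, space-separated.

C = [8/39, 10/39, 5/13, 23/39, 25/39, 10/13, 1]
j=0: u_0=23/420 ∈ [0, 8/39) → index 0
j=1: u_1=83/420 ∈ [0, 8/39) → index 0
j=2: u_2=143/420 ∈ [10/39, 5/13) → index 2
j=3: u_3=29/60 ∈ [5/13, 23/39) → index 3
j=4: u_4=263/420 ∈ [23/39, 25/39) → index 4
j=5: u_5=323/420 ∈ [25/39, 10/13) → index 5
j=6: u_6=383/420 ∈ [10/13, 1) → index 6

0 0 2 3 4 5 6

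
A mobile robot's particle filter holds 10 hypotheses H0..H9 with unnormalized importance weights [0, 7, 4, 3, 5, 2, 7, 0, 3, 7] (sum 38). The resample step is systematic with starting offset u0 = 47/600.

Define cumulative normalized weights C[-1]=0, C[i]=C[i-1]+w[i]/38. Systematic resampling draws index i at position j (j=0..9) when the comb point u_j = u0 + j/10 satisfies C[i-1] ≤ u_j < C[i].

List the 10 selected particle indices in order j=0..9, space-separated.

1 1 2 4 4 6 6 8 9 9

C = [0, 7/38, 11/38, 7/19, 1/2, 21/38, 14/19, 14/19, 31/38, 1]
j=0: u_0=47/600 ∈ [0, 7/38) → index 1
j=1: u_1=107/600 ∈ [0, 7/38) → index 1
j=2: u_2=167/600 ∈ [7/38, 11/38) → index 2
j=3: u_3=227/600 ∈ [7/19, 1/2) → index 4
j=4: u_4=287/600 ∈ [7/19, 1/2) → index 4
j=5: u_5=347/600 ∈ [21/38, 14/19) → index 6
j=6: u_6=407/600 ∈ [21/38, 14/19) → index 6
j=7: u_7=467/600 ∈ [14/19, 31/38) → index 8
j=8: u_8=527/600 ∈ [31/38, 1) → index 9
j=9: u_9=587/600 ∈ [31/38, 1) → index 9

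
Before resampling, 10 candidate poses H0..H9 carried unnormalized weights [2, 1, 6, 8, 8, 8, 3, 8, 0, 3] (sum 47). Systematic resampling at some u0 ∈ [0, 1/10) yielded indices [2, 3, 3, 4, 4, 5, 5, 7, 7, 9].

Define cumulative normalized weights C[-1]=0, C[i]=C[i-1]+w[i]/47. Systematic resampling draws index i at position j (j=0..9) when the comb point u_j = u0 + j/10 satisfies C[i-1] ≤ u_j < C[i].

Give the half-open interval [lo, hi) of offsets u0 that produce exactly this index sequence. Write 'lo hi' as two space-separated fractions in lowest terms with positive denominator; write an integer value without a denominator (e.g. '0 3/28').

43/470 1/10

C = [2/47, 3/47, 9/47, 17/47, 25/47, 33/47, 36/47, 44/47, 44/47, 1]
j=0 picked index 2: u0 ∈ [3/47, 9/47)
j=1 picked index 3: u0 ∈ [43/470, 123/470)
j=2 picked index 3: u0 ∈ [-2/235, 38/235)
j=3 picked index 4: u0 ∈ [29/470, 109/470)
j=4 picked index 4: u0 ∈ [-9/235, 31/235)
j=5 picked index 5: u0 ∈ [3/94, 19/94)
j=6 picked index 5: u0 ∈ [-16/235, 24/235)
j=7 picked index 7: u0 ∈ [31/470, 111/470)
j=8 picked index 7: u0 ∈ [-8/235, 32/235)
j=9 picked index 9: u0 ∈ [17/470, 1/10)
intersection: [43/470, 1/10)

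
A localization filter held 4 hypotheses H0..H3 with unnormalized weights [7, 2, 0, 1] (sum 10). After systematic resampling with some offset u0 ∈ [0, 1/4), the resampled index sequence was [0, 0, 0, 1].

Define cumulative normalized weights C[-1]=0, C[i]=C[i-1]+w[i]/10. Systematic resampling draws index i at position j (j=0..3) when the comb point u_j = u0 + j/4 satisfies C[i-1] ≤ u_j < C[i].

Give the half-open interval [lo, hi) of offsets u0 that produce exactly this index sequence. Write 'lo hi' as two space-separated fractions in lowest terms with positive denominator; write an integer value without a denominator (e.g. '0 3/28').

C = [7/10, 9/10, 9/10, 1]
j=0 picked index 0: u0 ∈ [0, 7/10)
j=1 picked index 0: u0 ∈ [-1/4, 9/20)
j=2 picked index 0: u0 ∈ [-1/2, 1/5)
j=3 picked index 1: u0 ∈ [-1/20, 3/20)
intersection: [0, 3/20)

0 3/20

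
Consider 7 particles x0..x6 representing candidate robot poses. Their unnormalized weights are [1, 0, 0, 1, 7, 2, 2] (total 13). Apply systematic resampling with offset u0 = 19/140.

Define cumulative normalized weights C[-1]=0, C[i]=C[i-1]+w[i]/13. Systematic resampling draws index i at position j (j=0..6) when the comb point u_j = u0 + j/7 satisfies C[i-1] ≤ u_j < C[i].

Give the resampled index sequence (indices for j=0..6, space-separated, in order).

C = [1/13, 1/13, 1/13, 2/13, 9/13, 11/13, 1]
j=0: u_0=19/140 ∈ [1/13, 2/13) → index 3
j=1: u_1=39/140 ∈ [2/13, 9/13) → index 4
j=2: u_2=59/140 ∈ [2/13, 9/13) → index 4
j=3: u_3=79/140 ∈ [2/13, 9/13) → index 4
j=4: u_4=99/140 ∈ [9/13, 11/13) → index 5
j=5: u_5=17/20 ∈ [11/13, 1) → index 6
j=6: u_6=139/140 ∈ [11/13, 1) → index 6

3 4 4 4 5 6 6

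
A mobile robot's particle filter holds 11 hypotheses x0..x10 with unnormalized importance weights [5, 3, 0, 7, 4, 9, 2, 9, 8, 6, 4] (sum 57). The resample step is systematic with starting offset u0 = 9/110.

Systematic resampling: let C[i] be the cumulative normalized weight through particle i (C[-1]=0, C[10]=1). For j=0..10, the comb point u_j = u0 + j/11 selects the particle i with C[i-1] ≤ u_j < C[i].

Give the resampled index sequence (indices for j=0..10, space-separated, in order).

C = [5/57, 8/57, 8/57, 5/19, 1/3, 28/57, 10/19, 13/19, 47/57, 53/57, 1]
j=0: u_0=9/110 ∈ [0, 5/57) → index 0
j=1: u_1=19/110 ∈ [8/57, 5/19) → index 3
j=2: u_2=29/110 ∈ [5/19, 1/3) → index 4
j=3: u_3=39/110 ∈ [1/3, 28/57) → index 5
j=4: u_4=49/110 ∈ [1/3, 28/57) → index 5
j=5: u_5=59/110 ∈ [10/19, 13/19) → index 7
j=6: u_6=69/110 ∈ [10/19, 13/19) → index 7
j=7: u_7=79/110 ∈ [13/19, 47/57) → index 8
j=8: u_8=89/110 ∈ [13/19, 47/57) → index 8
j=9: u_9=9/10 ∈ [47/57, 53/57) → index 9
j=10: u_10=109/110 ∈ [53/57, 1) → index 10

0 3 4 5 5 7 7 8 8 9 10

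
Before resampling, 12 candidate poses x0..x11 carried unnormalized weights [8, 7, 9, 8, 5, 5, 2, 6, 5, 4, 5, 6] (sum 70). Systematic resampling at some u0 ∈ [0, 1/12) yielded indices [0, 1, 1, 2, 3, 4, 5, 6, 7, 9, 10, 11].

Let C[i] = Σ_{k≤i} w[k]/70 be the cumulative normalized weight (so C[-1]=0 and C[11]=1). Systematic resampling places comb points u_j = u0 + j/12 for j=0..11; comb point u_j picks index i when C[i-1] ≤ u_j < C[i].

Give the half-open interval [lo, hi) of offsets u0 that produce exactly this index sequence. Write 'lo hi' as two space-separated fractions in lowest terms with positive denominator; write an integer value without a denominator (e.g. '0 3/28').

C = [4/35, 3/14, 12/35, 16/35, 37/70, 3/5, 22/35, 5/7, 11/14, 59/70, 32/35, 1]
j=0 picked index 0: u0 ∈ [0, 4/35)
j=1 picked index 1: u0 ∈ [13/420, 11/84)
j=2 picked index 1: u0 ∈ [-11/210, 1/21)
j=3 picked index 2: u0 ∈ [-1/28, 13/140)
j=4 picked index 3: u0 ∈ [1/105, 13/105)
j=5 picked index 4: u0 ∈ [17/420, 47/420)
j=6 picked index 5: u0 ∈ [1/35, 1/10)
j=7 picked index 6: u0 ∈ [1/60, 19/420)
j=8 picked index 7: u0 ∈ [-4/105, 1/21)
j=9 picked index 9: u0 ∈ [1/28, 13/140)
j=10 picked index 10: u0 ∈ [1/105, 17/210)
j=11 picked index 11: u0 ∈ [-1/420, 1/12)
intersection: [17/420, 19/420)

17/420 19/420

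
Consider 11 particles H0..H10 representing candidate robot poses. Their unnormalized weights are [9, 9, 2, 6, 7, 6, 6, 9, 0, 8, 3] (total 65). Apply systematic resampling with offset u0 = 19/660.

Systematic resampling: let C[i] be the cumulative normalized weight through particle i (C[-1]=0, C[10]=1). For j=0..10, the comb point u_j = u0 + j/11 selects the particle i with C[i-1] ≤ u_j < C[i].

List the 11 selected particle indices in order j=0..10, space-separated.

0 0 1 2 3 4 5 6 7 9 9

C = [9/65, 18/65, 4/13, 2/5, 33/65, 3/5, 9/13, 54/65, 54/65, 62/65, 1]
j=0: u_0=19/660 ∈ [0, 9/65) → index 0
j=1: u_1=79/660 ∈ [0, 9/65) → index 0
j=2: u_2=139/660 ∈ [9/65, 18/65) → index 1
j=3: u_3=199/660 ∈ [18/65, 4/13) → index 2
j=4: u_4=259/660 ∈ [4/13, 2/5) → index 3
j=5: u_5=29/60 ∈ [2/5, 33/65) → index 4
j=6: u_6=379/660 ∈ [33/65, 3/5) → index 5
j=7: u_7=439/660 ∈ [3/5, 9/13) → index 6
j=8: u_8=499/660 ∈ [9/13, 54/65) → index 7
j=9: u_9=559/660 ∈ [54/65, 62/65) → index 9
j=10: u_10=619/660 ∈ [54/65, 62/65) → index 9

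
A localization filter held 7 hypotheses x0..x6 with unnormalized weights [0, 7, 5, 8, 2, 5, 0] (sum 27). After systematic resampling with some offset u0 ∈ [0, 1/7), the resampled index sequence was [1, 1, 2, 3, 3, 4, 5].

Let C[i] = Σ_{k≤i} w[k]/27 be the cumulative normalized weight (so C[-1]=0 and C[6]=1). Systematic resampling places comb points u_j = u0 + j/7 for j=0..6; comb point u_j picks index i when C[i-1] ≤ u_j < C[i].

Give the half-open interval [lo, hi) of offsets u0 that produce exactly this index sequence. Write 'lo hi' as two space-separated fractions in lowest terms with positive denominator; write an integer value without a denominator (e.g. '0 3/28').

C = [0, 7/27, 4/9, 20/27, 22/27, 1, 1]
j=0 picked index 1: u0 ∈ [0, 7/27)
j=1 picked index 1: u0 ∈ [-1/7, 22/189)
j=2 picked index 2: u0 ∈ [-5/189, 10/63)
j=3 picked index 3: u0 ∈ [1/63, 59/189)
j=4 picked index 3: u0 ∈ [-8/63, 32/189)
j=5 picked index 4: u0 ∈ [5/189, 19/189)
j=6 picked index 5: u0 ∈ [-8/189, 1/7)
intersection: [5/189, 19/189)

5/189 19/189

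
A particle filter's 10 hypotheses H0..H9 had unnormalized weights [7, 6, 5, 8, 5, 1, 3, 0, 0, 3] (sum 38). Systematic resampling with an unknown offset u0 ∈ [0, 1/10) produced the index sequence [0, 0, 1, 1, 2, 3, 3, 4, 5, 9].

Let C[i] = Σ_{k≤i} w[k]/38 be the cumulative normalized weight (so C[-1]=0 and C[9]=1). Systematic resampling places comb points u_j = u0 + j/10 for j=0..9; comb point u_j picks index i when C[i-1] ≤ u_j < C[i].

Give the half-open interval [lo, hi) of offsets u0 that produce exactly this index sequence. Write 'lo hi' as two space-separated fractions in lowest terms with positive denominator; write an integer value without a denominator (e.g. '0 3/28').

C = [7/38, 13/38, 9/19, 13/19, 31/38, 16/19, 35/38, 35/38, 35/38, 1]
j=0 picked index 0: u0 ∈ [0, 7/38)
j=1 picked index 0: u0 ∈ [-1/10, 8/95)
j=2 picked index 1: u0 ∈ [-3/190, 27/190)
j=3 picked index 1: u0 ∈ [-11/95, 4/95)
j=4 picked index 2: u0 ∈ [-11/190, 7/95)
j=5 picked index 3: u0 ∈ [-1/38, 7/38)
j=6 picked index 3: u0 ∈ [-12/95, 8/95)
j=7 picked index 4: u0 ∈ [-3/190, 11/95)
j=8 picked index 5: u0 ∈ [3/190, 4/95)
j=9 picked index 9: u0 ∈ [2/95, 1/10)
intersection: [2/95, 4/95)

2/95 4/95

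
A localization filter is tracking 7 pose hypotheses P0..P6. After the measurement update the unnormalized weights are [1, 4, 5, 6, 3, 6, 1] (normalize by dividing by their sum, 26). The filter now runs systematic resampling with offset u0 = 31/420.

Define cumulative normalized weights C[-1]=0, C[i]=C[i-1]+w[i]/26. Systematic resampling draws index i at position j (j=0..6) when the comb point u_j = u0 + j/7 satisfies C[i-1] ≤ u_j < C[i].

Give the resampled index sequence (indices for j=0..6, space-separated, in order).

C = [1/26, 5/26, 5/13, 8/13, 19/26, 25/26, 1]
j=0: u_0=31/420 ∈ [1/26, 5/26) → index 1
j=1: u_1=13/60 ∈ [5/26, 5/13) → index 2
j=2: u_2=151/420 ∈ [5/26, 5/13) → index 2
j=3: u_3=211/420 ∈ [5/13, 8/13) → index 3
j=4: u_4=271/420 ∈ [8/13, 19/26) → index 4
j=5: u_5=331/420 ∈ [19/26, 25/26) → index 5
j=6: u_6=391/420 ∈ [19/26, 25/26) → index 5

1 2 2 3 4 5 5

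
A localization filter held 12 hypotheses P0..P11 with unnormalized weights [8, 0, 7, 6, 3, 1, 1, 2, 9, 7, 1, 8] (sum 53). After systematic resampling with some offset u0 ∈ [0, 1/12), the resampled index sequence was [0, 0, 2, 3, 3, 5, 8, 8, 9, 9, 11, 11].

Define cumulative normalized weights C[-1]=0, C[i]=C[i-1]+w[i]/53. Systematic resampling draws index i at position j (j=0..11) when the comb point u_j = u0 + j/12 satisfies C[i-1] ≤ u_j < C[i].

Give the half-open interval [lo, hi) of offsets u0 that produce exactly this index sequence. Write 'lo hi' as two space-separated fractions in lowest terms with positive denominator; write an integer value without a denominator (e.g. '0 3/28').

C = [8/53, 8/53, 15/53, 21/53, 24/53, 25/53, 26/53, 28/53, 37/53, 44/53, 45/53, 1]
j=0 picked index 0: u0 ∈ [0, 8/53)
j=1 picked index 0: u0 ∈ [-1/12, 43/636)
j=2 picked index 2: u0 ∈ [-5/318, 37/318)
j=3 picked index 3: u0 ∈ [7/212, 31/212)
j=4 picked index 3: u0 ∈ [-8/159, 10/159)
j=5 picked index 5: u0 ∈ [23/636, 35/636)
j=6 picked index 8: u0 ∈ [3/106, 21/106)
j=7 picked index 8: u0 ∈ [-35/636, 73/636)
j=8 picked index 9: u0 ∈ [5/159, 26/159)
j=9 picked index 9: u0 ∈ [-11/212, 17/212)
j=10 picked index 11: u0 ∈ [5/318, 1/6)
j=11 picked index 11: u0 ∈ [-43/636, 1/12)
intersection: [23/636, 35/636)

23/636 35/636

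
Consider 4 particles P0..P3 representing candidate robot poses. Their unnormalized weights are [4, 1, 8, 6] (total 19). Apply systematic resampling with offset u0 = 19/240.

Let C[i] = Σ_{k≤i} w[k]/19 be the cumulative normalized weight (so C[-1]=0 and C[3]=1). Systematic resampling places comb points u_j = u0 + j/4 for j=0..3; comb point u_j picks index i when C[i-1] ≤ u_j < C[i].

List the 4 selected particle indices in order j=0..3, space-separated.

0 2 2 3

C = [4/19, 5/19, 13/19, 1]
j=0: u_0=19/240 ∈ [0, 4/19) → index 0
j=1: u_1=79/240 ∈ [5/19, 13/19) → index 2
j=2: u_2=139/240 ∈ [5/19, 13/19) → index 2
j=3: u_3=199/240 ∈ [13/19, 1) → index 3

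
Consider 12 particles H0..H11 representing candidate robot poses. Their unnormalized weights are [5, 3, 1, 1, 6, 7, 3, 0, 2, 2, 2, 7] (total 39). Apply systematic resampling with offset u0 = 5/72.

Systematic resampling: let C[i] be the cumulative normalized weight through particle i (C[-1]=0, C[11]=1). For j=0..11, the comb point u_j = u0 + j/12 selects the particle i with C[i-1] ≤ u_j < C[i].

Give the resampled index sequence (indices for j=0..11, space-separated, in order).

0 1 3 4 4 5 5 6 9 10 11 11

C = [5/39, 8/39, 3/13, 10/39, 16/39, 23/39, 2/3, 2/3, 28/39, 10/13, 32/39, 1]
j=0: u_0=5/72 ∈ [0, 5/39) → index 0
j=1: u_1=11/72 ∈ [5/39, 8/39) → index 1
j=2: u_2=17/72 ∈ [3/13, 10/39) → index 3
j=3: u_3=23/72 ∈ [10/39, 16/39) → index 4
j=4: u_4=29/72 ∈ [10/39, 16/39) → index 4
j=5: u_5=35/72 ∈ [16/39, 23/39) → index 5
j=6: u_6=41/72 ∈ [16/39, 23/39) → index 5
j=7: u_7=47/72 ∈ [23/39, 2/3) → index 6
j=8: u_8=53/72 ∈ [28/39, 10/13) → index 9
j=9: u_9=59/72 ∈ [10/13, 32/39) → index 10
j=10: u_10=65/72 ∈ [32/39, 1) → index 11
j=11: u_11=71/72 ∈ [32/39, 1) → index 11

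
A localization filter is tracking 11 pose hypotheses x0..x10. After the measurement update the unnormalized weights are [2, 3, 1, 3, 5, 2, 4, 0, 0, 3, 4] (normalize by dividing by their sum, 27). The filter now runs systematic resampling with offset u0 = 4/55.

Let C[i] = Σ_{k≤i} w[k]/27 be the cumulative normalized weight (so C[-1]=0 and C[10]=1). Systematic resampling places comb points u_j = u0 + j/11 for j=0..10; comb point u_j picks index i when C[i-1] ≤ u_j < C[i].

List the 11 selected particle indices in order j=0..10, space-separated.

0 1 3 4 4 5 6 6 9 10 10

C = [2/27, 5/27, 2/9, 1/3, 14/27, 16/27, 20/27, 20/27, 20/27, 23/27, 1]
j=0: u_0=4/55 ∈ [0, 2/27) → index 0
j=1: u_1=9/55 ∈ [2/27, 5/27) → index 1
j=2: u_2=14/55 ∈ [2/9, 1/3) → index 3
j=3: u_3=19/55 ∈ [1/3, 14/27) → index 4
j=4: u_4=24/55 ∈ [1/3, 14/27) → index 4
j=5: u_5=29/55 ∈ [14/27, 16/27) → index 5
j=6: u_6=34/55 ∈ [16/27, 20/27) → index 6
j=7: u_7=39/55 ∈ [16/27, 20/27) → index 6
j=8: u_8=4/5 ∈ [20/27, 23/27) → index 9
j=9: u_9=49/55 ∈ [23/27, 1) → index 10
j=10: u_10=54/55 ∈ [23/27, 1) → index 10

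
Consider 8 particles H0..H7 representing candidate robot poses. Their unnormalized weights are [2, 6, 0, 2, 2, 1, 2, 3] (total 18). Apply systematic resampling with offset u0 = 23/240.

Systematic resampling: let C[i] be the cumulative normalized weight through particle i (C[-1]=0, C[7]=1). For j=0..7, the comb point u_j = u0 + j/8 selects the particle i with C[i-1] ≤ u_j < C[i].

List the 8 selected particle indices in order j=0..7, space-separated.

C = [1/9, 4/9, 4/9, 5/9, 2/3, 13/18, 5/6, 1]
j=0: u_0=23/240 ∈ [0, 1/9) → index 0
j=1: u_1=53/240 ∈ [1/9, 4/9) → index 1
j=2: u_2=83/240 ∈ [1/9, 4/9) → index 1
j=3: u_3=113/240 ∈ [4/9, 5/9) → index 3
j=4: u_4=143/240 ∈ [5/9, 2/3) → index 4
j=5: u_5=173/240 ∈ [2/3, 13/18) → index 5
j=6: u_6=203/240 ∈ [5/6, 1) → index 7
j=7: u_7=233/240 ∈ [5/6, 1) → index 7

0 1 1 3 4 5 7 7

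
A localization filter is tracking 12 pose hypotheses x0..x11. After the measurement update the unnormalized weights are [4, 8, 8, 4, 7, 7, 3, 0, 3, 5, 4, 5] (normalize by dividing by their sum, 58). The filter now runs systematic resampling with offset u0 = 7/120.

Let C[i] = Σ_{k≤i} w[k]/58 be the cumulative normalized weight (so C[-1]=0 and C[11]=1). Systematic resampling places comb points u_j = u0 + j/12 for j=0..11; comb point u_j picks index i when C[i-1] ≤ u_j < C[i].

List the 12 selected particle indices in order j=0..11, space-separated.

0 1 2 2 3 4 5 5 8 9 10 11

C = [2/29, 6/29, 10/29, 12/29, 31/58, 19/29, 41/58, 41/58, 22/29, 49/58, 53/58, 1]
j=0: u_0=7/120 ∈ [0, 2/29) → index 0
j=1: u_1=17/120 ∈ [2/29, 6/29) → index 1
j=2: u_2=9/40 ∈ [6/29, 10/29) → index 2
j=3: u_3=37/120 ∈ [6/29, 10/29) → index 2
j=4: u_4=47/120 ∈ [10/29, 12/29) → index 3
j=5: u_5=19/40 ∈ [12/29, 31/58) → index 4
j=6: u_6=67/120 ∈ [31/58, 19/29) → index 5
j=7: u_7=77/120 ∈ [31/58, 19/29) → index 5
j=8: u_8=29/40 ∈ [41/58, 22/29) → index 8
j=9: u_9=97/120 ∈ [22/29, 49/58) → index 9
j=10: u_10=107/120 ∈ [49/58, 53/58) → index 10
j=11: u_11=39/40 ∈ [53/58, 1) → index 11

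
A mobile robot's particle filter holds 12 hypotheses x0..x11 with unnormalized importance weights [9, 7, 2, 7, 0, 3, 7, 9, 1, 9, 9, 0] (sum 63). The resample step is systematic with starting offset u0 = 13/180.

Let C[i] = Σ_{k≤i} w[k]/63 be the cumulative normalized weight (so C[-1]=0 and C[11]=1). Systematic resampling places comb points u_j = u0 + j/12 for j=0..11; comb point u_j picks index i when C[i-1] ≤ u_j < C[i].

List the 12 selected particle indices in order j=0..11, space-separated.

0 1 1 3 5 6 7 7 9 9 10 10

C = [1/7, 16/63, 2/7, 25/63, 25/63, 4/9, 5/9, 44/63, 5/7, 6/7, 1, 1]
j=0: u_0=13/180 ∈ [0, 1/7) → index 0
j=1: u_1=7/45 ∈ [1/7, 16/63) → index 1
j=2: u_2=43/180 ∈ [1/7, 16/63) → index 1
j=3: u_3=29/90 ∈ [2/7, 25/63) → index 3
j=4: u_4=73/180 ∈ [25/63, 4/9) → index 5
j=5: u_5=22/45 ∈ [4/9, 5/9) → index 6
j=6: u_6=103/180 ∈ [5/9, 44/63) → index 7
j=7: u_7=59/90 ∈ [5/9, 44/63) → index 7
j=8: u_8=133/180 ∈ [5/7, 6/7) → index 9
j=9: u_9=37/45 ∈ [5/7, 6/7) → index 9
j=10: u_10=163/180 ∈ [6/7, 1) → index 10
j=11: u_11=89/90 ∈ [6/7, 1) → index 10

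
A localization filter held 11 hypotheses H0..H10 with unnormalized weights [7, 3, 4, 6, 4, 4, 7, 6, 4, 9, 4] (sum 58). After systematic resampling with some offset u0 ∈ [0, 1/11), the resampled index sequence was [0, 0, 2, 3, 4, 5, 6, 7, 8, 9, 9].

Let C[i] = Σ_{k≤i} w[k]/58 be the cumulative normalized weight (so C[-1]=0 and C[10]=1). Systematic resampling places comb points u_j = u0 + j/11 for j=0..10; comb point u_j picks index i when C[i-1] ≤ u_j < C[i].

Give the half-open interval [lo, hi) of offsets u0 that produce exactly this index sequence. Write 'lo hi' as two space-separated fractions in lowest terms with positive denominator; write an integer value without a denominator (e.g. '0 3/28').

C = [7/58, 5/29, 7/29, 10/29, 12/29, 14/29, 35/58, 41/58, 45/58, 27/29, 1]
j=0 picked index 0: u0 ∈ [0, 7/58)
j=1 picked index 0: u0 ∈ [-1/11, 19/638)
j=2 picked index 2: u0 ∈ [-3/319, 19/319)
j=3 picked index 3: u0 ∈ [-10/319, 23/319)
j=4 picked index 4: u0 ∈ [-6/319, 16/319)
j=5 picked index 5: u0 ∈ [-13/319, 9/319)
j=6 picked index 6: u0 ∈ [-20/319, 37/638)
j=7 picked index 7: u0 ∈ [-21/638, 45/638)
j=8 picked index 8: u0 ∈ [-13/638, 31/638)
j=9 picked index 9: u0 ∈ [-27/638, 36/319)
j=10 picked index 9: u0 ∈ [-85/638, 7/319)
intersection: [0, 7/319)

0 7/319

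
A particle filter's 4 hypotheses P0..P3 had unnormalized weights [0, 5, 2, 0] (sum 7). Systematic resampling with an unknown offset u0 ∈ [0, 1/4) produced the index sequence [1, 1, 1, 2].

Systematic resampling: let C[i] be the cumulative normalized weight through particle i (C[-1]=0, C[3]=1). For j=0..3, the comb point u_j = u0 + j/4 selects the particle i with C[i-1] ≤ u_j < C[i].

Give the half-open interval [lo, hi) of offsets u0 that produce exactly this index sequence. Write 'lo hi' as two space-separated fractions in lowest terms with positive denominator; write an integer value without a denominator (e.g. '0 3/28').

0 3/14

C = [0, 5/7, 1, 1]
j=0 picked index 1: u0 ∈ [0, 5/7)
j=1 picked index 1: u0 ∈ [-1/4, 13/28)
j=2 picked index 1: u0 ∈ [-1/2, 3/14)
j=3 picked index 2: u0 ∈ [-1/28, 1/4)
intersection: [0, 3/14)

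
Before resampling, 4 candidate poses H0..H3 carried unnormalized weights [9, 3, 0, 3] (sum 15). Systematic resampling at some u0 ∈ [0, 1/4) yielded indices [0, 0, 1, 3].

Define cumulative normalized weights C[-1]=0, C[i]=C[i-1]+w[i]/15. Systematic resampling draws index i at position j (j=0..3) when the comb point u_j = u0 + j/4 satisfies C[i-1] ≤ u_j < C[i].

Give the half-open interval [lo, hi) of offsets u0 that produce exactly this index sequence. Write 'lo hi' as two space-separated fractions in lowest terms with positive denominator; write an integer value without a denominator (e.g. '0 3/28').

C = [3/5, 4/5, 4/5, 1]
j=0 picked index 0: u0 ∈ [0, 3/5)
j=1 picked index 0: u0 ∈ [-1/4, 7/20)
j=2 picked index 1: u0 ∈ [1/10, 3/10)
j=3 picked index 3: u0 ∈ [1/20, 1/4)
intersection: [1/10, 1/4)

1/10 1/4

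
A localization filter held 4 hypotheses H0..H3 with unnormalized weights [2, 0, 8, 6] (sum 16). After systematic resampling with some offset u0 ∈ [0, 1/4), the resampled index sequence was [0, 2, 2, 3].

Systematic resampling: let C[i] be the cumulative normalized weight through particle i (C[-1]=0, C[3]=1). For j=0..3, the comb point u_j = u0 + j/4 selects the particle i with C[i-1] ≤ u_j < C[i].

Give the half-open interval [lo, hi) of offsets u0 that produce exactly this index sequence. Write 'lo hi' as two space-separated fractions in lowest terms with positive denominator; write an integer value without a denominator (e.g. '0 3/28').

0 1/8

C = [1/8, 1/8, 5/8, 1]
j=0 picked index 0: u0 ∈ [0, 1/8)
j=1 picked index 2: u0 ∈ [-1/8, 3/8)
j=2 picked index 2: u0 ∈ [-3/8, 1/8)
j=3 picked index 3: u0 ∈ [-1/8, 1/4)
intersection: [0, 1/8)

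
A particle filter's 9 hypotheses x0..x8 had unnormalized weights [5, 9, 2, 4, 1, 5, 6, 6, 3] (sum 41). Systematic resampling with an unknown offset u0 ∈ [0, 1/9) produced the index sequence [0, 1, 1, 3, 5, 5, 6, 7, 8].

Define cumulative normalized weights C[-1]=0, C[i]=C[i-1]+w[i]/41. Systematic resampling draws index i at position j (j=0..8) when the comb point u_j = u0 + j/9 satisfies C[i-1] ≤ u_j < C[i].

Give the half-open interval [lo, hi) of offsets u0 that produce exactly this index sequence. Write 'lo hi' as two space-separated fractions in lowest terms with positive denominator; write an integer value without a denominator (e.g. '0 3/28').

C = [5/41, 14/41, 16/41, 20/41, 21/41, 26/41, 32/41, 38/41, 1]
j=0 picked index 0: u0 ∈ [0, 5/41)
j=1 picked index 1: u0 ∈ [4/369, 85/369)
j=2 picked index 1: u0 ∈ [-37/369, 44/369)
j=3 picked index 3: u0 ∈ [7/123, 19/123)
j=4 picked index 5: u0 ∈ [25/369, 70/369)
j=5 picked index 5: u0 ∈ [-16/369, 29/369)
j=6 picked index 6: u0 ∈ [-4/123, 14/123)
j=7 picked index 7: u0 ∈ [1/369, 55/369)
j=8 picked index 8: u0 ∈ [14/369, 1/9)
intersection: [25/369, 29/369)

25/369 29/369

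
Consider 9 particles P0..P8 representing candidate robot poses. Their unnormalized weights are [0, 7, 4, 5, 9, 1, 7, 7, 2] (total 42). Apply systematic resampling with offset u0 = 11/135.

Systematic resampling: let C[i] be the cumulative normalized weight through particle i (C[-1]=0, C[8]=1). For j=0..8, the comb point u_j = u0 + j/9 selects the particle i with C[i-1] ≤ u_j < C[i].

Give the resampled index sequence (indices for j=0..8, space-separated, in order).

C = [0, 1/6, 11/42, 8/21, 25/42, 13/21, 11/14, 20/21, 1]
j=0: u_0=11/135 ∈ [0, 1/6) → index 1
j=1: u_1=26/135 ∈ [1/6, 11/42) → index 2
j=2: u_2=41/135 ∈ [11/42, 8/21) → index 3
j=3: u_3=56/135 ∈ [8/21, 25/42) → index 4
j=4: u_4=71/135 ∈ [8/21, 25/42) → index 4
j=5: u_5=86/135 ∈ [13/21, 11/14) → index 6
j=6: u_6=101/135 ∈ [13/21, 11/14) → index 6
j=7: u_7=116/135 ∈ [11/14, 20/21) → index 7
j=8: u_8=131/135 ∈ [20/21, 1) → index 8

1 2 3 4 4 6 6 7 8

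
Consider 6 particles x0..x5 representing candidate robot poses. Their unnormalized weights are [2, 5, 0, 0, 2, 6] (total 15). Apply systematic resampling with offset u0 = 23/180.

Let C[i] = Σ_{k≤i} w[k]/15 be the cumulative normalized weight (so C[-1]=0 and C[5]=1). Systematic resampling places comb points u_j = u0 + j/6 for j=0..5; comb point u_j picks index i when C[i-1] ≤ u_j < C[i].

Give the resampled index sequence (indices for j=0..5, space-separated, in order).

C = [2/15, 7/15, 7/15, 7/15, 3/5, 1]
j=0: u_0=23/180 ∈ [0, 2/15) → index 0
j=1: u_1=53/180 ∈ [2/15, 7/15) → index 1
j=2: u_2=83/180 ∈ [2/15, 7/15) → index 1
j=3: u_3=113/180 ∈ [3/5, 1) → index 5
j=4: u_4=143/180 ∈ [3/5, 1) → index 5
j=5: u_5=173/180 ∈ [3/5, 1) → index 5

0 1 1 5 5 5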